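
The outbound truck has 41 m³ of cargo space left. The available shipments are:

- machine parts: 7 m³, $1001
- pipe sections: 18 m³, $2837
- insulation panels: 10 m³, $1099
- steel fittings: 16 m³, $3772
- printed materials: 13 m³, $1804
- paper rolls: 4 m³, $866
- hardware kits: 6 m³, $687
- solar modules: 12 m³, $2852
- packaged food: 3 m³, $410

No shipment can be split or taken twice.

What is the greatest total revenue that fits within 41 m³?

Filling by ratio: machine parts + steel fittings + paper rolls + solar modules for 8491, with 2 m³ left unused.
Replace machine parts with hardware kits + packaged food: the trade gains 96 net, giving 8587 at 41 m³.
Every other selection either busts 41 m³ or fails to beat 8587.

8587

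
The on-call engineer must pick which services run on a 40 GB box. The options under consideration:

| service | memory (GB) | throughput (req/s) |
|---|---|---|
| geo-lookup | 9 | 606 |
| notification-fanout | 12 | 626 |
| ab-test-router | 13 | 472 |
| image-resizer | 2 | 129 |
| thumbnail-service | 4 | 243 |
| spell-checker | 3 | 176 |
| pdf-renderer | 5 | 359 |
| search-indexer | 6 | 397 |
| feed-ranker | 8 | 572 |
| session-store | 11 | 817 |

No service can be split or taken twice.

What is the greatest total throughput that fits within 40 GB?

Filling by ratio: geo-lookup + pdf-renderer + search-indexer + feed-ranker + session-store for 2751, with 1 GB left unused.
Dropping search-indexer frees 6 GB; slotting in thumbnail-service + spell-checker (7 GB) lifts the total to 2773 at 40 GB.
Next best is geo-lookup + image-resizer + thumbnail-service + search-indexer + feed-ranker + session-store at 2764 (40 GB) — short by 9.

2773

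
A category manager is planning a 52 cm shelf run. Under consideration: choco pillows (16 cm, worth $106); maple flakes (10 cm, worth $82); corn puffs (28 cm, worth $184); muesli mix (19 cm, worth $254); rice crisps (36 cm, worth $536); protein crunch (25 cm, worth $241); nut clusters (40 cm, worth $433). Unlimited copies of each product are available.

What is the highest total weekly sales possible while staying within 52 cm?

642

Ranking by ratio (weekly sales/cm): rice crisps 14.89, muesli mix 13.37, nut clusters 10.82, protein crunch 9.64.
Taking the top-ratio products first gives maple flakes + rice crisps for 618 (46 cm).
Dropping maple flakes frees 10 cm; slotting in choco pillows (16 cm) lifts the total to 642 at 52 cm.
No other feasible combination exceeds 642.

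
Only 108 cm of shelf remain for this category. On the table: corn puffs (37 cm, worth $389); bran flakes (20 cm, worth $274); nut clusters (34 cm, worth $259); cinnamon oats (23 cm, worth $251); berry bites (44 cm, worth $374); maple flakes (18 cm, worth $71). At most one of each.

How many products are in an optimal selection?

3

Best achievable weekly sales is 1037.
For example corn puffs + bran flakes + berry bites achieves it, using 101 cm.
Every optimal selection uses 3 products.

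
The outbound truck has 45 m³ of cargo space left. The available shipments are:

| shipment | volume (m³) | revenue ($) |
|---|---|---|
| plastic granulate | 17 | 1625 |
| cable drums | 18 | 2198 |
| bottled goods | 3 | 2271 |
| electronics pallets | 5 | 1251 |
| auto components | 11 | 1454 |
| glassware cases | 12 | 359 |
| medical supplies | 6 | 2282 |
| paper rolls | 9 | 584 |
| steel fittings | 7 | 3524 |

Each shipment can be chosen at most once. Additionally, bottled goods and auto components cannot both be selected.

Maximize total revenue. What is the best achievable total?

Taking cable drums + bottled goods + electronics pallets + medical supplies + steel fittings: 39 m³ used, 11526 in revenue.
The closest alternative, plastic granulate + bottled goods + electronics pallets + medical supplies + steel fittings, reaches only 10953.

11526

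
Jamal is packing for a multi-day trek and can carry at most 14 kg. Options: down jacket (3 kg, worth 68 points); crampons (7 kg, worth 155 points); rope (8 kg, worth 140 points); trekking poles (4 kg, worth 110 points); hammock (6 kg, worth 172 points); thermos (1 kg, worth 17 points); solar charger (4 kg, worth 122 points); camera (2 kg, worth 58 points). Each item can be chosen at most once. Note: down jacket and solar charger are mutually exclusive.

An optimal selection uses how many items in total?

3

Best achievable utility is 404.
trekking poles + hammock + solar charger hits 404 at 14 kg.
Any selection reaching 404 contains exactly 3 items.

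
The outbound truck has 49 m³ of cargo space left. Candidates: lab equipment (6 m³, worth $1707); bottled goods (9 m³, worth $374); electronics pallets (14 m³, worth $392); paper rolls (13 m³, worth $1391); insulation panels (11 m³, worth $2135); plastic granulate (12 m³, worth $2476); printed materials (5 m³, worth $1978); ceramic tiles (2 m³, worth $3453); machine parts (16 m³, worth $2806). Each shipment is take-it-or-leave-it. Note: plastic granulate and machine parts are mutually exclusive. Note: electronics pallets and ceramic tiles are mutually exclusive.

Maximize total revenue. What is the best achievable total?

13140

Taking lab equipment + paper rolls + insulation panels + plastic granulate + printed materials + ceramic tiles: 49 m³ used, 13140 in revenue.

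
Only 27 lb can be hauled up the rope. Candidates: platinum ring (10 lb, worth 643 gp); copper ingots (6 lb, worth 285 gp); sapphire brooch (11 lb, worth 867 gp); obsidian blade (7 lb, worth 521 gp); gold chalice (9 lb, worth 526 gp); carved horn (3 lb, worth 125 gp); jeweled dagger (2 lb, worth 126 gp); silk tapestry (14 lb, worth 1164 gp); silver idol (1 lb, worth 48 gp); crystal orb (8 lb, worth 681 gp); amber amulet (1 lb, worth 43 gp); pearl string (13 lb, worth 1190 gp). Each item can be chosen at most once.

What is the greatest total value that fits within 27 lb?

Greedy by ratio would take jeweled dagger + silver idol + crystal orb + amber amulet + pearl string: 25 lb used, total 2088.
But silk tapestry + pearl string fits in 27 lb and reaches 2354.
Runner-up sapphire brooch + jeweled dagger + silver idol + pearl string tops out at 2231.

2354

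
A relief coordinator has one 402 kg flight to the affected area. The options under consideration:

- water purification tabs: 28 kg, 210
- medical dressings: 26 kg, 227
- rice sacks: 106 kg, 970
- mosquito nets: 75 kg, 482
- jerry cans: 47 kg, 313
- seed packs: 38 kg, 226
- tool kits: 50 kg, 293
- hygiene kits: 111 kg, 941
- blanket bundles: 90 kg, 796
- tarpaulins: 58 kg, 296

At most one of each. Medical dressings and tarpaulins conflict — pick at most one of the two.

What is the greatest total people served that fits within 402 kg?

Taking water purification tabs + medical dressings + rice sacks + seed packs + hygiene kits + blanket bundles: 399 kg used, 3370 in people served.

3370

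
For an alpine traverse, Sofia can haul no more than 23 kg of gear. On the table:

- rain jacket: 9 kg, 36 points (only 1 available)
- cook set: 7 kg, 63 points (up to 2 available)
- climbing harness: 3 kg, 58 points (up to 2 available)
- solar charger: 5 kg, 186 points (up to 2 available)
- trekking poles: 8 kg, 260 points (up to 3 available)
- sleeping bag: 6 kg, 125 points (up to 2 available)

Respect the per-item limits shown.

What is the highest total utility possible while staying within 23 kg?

706

Filling by ratio: climbing harness + 2×solar charger + trekking poles for 690, with 2 kg left unused.
The 8 kg tied up in climbing harness and solar charger is better spent on trekking poles — total rises to 706 (21 kg).
No other feasible combination exceeds 706.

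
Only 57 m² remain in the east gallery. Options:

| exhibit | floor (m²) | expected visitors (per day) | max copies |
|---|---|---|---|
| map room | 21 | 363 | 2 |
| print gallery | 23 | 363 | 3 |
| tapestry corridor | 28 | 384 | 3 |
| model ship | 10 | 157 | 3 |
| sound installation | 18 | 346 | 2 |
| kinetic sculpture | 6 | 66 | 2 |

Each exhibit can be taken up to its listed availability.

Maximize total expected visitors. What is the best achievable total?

1055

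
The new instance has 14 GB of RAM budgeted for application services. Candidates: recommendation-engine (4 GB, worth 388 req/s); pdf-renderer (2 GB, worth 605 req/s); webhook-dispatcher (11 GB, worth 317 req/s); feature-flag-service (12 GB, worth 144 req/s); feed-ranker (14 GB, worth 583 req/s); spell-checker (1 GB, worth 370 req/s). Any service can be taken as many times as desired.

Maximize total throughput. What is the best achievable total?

5180

Density check — spell-checker 370.00, pdf-renderer 302.50, recommendation-engine 97.00 are the best per GB.
Best packing: 14×spell-checker — 14 GB, 5180 total.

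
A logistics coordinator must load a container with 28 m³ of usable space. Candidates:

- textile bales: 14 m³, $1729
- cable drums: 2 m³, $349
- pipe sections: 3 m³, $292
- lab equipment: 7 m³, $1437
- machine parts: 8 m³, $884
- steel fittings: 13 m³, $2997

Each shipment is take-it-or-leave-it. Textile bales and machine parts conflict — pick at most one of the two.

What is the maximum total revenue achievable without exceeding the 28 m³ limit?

5318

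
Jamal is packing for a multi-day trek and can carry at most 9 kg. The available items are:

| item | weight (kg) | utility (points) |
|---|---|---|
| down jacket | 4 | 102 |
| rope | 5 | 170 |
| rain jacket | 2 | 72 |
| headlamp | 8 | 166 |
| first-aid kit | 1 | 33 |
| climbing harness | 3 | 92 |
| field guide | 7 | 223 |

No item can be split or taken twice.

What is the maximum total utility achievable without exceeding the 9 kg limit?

By utility per kg: rain jacket 36.00, rope 34.00, first-aid kit 33.00, field guide 31.86 lead.
Filling by ratio: rope + rain jacket + first-aid kit for 275, with 1 kg left unused.
The 2 kg tied up in rain jacket is better spent on climbing harness — total rises to 295 (9 kg).

295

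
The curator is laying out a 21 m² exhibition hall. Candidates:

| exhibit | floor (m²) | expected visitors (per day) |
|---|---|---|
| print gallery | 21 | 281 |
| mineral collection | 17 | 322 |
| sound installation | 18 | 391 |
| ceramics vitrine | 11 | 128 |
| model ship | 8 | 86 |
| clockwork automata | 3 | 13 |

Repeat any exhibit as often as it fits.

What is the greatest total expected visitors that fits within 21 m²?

The ratio ordering already packs tightly: sound installation + clockwork automata, 21 m², 404.
No other feasible combination exceeds 404.

404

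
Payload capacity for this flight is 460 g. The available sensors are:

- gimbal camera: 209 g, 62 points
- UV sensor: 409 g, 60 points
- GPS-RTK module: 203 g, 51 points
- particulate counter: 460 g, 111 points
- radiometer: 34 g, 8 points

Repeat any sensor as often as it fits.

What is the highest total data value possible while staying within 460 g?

132

2×gimbal camera + radiometer uses 452 of the 460 g and totals 132.
No other feasible combination exceeds 132.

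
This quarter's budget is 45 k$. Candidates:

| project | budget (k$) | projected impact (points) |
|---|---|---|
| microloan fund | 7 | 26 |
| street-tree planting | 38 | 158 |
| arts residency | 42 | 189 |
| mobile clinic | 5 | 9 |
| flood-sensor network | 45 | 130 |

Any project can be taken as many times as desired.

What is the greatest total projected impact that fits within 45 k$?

By projected impact per k$: arts residency 4.50, street-tree planting 4.16, microloan fund 3.71, flood-sensor network 2.89 lead.
Arts residency uses 42 of the 45 k$ and totals 189.
The spare 3 k$ is too small for any remaining project, and no exchange beats 189.

189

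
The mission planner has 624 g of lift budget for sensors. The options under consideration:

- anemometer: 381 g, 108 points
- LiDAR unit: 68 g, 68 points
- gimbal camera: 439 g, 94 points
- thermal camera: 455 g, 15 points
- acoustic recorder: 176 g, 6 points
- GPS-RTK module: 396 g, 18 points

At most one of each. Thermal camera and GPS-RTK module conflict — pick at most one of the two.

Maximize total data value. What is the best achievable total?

176

Ranking by ratio (data value/g): LiDAR unit 1.00, anemometer 0.28, gimbal camera 0.21, GPS-RTK module 0.05.
Best packing: anemometer + LiDAR unit — 449 g, 176 total.
An exhaustive check of the 64 subsets confirms 176.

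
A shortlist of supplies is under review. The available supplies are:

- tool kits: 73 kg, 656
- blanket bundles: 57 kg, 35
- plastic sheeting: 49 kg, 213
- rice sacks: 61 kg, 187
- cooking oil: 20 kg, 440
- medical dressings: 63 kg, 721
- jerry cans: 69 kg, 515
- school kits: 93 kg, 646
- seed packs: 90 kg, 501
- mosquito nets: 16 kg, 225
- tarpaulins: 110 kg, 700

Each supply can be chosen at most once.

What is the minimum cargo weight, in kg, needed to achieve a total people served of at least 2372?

Look for the lowest-cargo combination reaching 2372.
tool kits + cooking oil + medical dressings + jerry cans + mosquito nets: 2557 people served at 241 kg.
Any bundle with less than 241 kg falls short of 2372.

241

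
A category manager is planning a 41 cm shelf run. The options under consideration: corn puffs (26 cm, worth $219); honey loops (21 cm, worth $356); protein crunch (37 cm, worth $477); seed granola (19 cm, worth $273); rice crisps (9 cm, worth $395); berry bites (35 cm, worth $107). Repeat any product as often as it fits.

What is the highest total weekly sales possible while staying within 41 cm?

The ratio ordering already packs tightly: 4×rice crisps, 36 cm, 1580.
No other feasible combination exceeds 1580.

1580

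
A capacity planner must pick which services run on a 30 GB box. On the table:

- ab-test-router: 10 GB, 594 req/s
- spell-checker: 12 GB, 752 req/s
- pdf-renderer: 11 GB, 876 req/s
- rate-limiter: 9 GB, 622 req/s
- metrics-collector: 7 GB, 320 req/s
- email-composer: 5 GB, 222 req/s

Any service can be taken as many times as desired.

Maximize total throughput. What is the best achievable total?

Ranking by ratio (throughput/GB): pdf-renderer 79.64, rate-limiter 69.11, spell-checker 62.67.
A density-first pass picks 2×pdf-renderer + metrics-collector — 2072 at 29 GB.
Replace pdf-renderer and metrics-collector with 2×rate-limiter: the trade gains 48 net, giving 2120 at 29 GB.
Every other selection either busts 30 GB or fails to beat 2120.

2120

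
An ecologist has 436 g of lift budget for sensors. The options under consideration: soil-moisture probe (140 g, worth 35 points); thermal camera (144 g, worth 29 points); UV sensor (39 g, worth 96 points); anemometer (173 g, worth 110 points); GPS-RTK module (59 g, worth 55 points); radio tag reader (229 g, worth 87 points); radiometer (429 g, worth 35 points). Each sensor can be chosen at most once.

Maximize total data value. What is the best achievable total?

296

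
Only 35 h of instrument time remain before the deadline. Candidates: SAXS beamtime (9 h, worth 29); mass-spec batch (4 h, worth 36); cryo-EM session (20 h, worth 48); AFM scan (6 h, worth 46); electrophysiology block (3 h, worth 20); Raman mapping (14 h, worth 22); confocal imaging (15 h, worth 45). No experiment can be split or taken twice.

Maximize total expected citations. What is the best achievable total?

156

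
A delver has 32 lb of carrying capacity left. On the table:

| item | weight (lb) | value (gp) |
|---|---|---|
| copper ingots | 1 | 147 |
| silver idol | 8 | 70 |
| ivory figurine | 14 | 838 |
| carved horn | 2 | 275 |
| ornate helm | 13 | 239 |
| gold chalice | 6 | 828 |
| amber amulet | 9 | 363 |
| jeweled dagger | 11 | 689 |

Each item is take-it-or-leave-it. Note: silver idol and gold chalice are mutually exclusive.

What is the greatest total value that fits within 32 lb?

2502

Ranking by ratio (value/lb): copper ingots 147.00, gold chalice 138.00, carved horn 137.50.
Taking the top-ratio items first gives copper ingots + carved horn + gold chalice + amber amulet + jeweled dagger for 2302 (29 lb).
The 11 lb tied up in carved horn and amber amulet is better spent on ivory figurine — total rises to 2502 (32 lb).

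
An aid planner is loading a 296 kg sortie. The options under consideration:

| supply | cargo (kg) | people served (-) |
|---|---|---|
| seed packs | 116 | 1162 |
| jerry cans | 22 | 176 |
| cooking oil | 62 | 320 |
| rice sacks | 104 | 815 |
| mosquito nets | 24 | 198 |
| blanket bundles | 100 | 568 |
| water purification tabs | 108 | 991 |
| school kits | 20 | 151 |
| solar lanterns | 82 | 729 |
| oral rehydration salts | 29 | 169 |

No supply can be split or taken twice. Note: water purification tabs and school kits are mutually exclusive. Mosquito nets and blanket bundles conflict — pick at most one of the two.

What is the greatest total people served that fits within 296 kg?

2585

Density check — seed packs 10.02, water purification tabs 9.18, solar lanterns 8.89, mosquito nets 8.25 are the best per kg.
Seed packs + jerry cans + mosquito nets + school kits + solar lanterns + oral rehydration salts uses 293 of the 296 kg and totals 2585.
The spare 3 kg is too small for any remaining supply, and no feasible exchange beats 2585.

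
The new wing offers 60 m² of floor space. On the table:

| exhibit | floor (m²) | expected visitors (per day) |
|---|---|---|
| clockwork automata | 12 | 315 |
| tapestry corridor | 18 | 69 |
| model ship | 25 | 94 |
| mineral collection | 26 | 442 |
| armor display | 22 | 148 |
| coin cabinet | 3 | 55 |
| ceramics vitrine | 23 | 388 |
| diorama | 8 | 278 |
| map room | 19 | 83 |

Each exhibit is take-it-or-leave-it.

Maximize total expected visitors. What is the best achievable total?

1163

Taking the top-ratio exhibits first gives clockwork automata + mineral collection + coin cabinet + diorama for 1090 (49 m²).
Replace clockwork automata with ceramics vitrine: the trade gains 73 net, giving 1163 at 60 m².
An exhaustive check of the 512 subsets confirms 1163.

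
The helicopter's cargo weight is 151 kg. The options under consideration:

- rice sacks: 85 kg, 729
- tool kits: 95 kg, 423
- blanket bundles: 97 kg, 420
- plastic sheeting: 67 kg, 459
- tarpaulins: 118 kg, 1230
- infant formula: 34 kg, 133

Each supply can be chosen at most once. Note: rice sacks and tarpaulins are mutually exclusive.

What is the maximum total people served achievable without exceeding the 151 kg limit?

1230

The ratio ordering already packs tightly: tarpaulins, 118 kg, 1230.
Next best is rice sacks + infant formula at 862 (119 kg) — short by 368.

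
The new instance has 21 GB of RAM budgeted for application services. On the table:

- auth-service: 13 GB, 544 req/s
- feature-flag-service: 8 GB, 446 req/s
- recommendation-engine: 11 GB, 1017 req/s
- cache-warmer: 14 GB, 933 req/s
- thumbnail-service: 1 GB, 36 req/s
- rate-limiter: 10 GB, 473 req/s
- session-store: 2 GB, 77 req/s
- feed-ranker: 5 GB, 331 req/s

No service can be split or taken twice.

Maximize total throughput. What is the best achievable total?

1540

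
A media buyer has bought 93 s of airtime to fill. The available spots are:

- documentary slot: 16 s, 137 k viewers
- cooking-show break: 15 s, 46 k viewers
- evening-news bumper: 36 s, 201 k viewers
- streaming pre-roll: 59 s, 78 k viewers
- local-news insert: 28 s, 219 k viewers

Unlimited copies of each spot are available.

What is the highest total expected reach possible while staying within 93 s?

767

Taking the top-ratio spots first gives 5×documentary slot for 685 (80 s).
Dropping documentary slot frees 16 s; slotting in local-news insert (28 s) lifts the total to 767 at 92 s.
No other feasible combination exceeds 767.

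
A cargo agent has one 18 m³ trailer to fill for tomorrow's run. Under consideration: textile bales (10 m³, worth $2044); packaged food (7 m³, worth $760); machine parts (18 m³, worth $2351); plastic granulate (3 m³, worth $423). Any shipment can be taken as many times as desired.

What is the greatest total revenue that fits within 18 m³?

2890

Textile bales + 2×plastic granulate uses 16 of the 18 m³ and totals 2890.
Nothing else within 18 m³ beats 2890.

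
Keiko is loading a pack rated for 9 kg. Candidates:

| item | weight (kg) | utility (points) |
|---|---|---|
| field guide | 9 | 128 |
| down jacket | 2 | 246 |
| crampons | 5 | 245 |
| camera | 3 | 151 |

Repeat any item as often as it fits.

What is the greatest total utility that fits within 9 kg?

Ranking by ratio (utility/kg): down jacket 123.00, camera 50.33, crampons 49.00, field guide 14.22.
Taking 4×down jacket: 8 kg used, 984 in utility.

984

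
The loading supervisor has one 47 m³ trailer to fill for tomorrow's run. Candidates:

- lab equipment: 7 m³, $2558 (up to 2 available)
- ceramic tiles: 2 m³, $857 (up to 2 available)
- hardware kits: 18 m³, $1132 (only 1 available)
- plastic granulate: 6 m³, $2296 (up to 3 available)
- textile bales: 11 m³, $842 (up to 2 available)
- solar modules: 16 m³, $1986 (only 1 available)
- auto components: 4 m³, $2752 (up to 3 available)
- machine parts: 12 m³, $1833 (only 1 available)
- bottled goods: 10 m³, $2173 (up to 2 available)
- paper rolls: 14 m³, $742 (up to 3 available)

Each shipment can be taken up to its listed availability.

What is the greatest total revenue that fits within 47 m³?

21117

By revenue per m³: auto components 688.00, ceramic tiles 428.50, plastic granulate 382.67, lab equipment 365.43 lead.
A density-first pass picks lab equipment + 2×ceramic tiles + 3×plastic granulate + 3×auto components — 19416 at 41 m³.
The 2 m³ tied up in ceramic tiles is better spent on lab equipment — total rises to 21117 (46 m³).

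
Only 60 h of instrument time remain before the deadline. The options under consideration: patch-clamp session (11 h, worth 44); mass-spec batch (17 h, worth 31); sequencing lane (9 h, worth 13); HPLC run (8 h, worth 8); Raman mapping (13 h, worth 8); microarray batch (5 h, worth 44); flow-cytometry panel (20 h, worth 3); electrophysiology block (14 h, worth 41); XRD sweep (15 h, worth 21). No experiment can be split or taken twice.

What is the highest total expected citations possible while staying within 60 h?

173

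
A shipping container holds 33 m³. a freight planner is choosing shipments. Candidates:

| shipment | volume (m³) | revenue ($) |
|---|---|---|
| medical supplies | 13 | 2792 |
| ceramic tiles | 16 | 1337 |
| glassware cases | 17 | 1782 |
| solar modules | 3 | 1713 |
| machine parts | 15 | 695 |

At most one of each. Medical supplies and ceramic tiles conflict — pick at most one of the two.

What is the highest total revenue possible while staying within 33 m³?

The ratio ordering already packs tightly: medical supplies + glassware cases + solar modules, 33 m³, 6287.
The closest alternative, medical supplies + solar modules + machine parts, reaches only 5200.

6287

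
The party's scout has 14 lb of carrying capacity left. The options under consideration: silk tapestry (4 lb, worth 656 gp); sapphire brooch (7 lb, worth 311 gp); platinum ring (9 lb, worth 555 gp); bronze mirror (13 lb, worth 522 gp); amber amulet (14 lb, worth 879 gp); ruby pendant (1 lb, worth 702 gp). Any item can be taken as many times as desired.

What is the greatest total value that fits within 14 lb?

Ranking by ratio (value/lb): ruby pendant 702.00, silk tapestry 164.00, amber amulet 62.79.
14×ruby pendant uses 14 of the 14 lb and totals 9828.

9828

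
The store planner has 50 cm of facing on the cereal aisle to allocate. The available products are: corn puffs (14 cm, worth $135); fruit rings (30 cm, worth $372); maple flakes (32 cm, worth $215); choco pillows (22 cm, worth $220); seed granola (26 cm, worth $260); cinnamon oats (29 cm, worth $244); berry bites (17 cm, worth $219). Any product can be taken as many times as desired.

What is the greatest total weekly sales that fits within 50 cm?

Ranking by ratio (weekly sales/cm): berry bites 12.88, fruit rings 12.40, choco pillows 10.00, seed granola 10.00.
A density-first pass picks corn puffs + 2×berry bites — 573 at 48 cm.
Dropping corn puffs and berry bites frees 31 cm; slotting in fruit rings (30 cm) lifts the total to 591 at 47 cm.
That's the maximum — no swap from here does better than 591.

591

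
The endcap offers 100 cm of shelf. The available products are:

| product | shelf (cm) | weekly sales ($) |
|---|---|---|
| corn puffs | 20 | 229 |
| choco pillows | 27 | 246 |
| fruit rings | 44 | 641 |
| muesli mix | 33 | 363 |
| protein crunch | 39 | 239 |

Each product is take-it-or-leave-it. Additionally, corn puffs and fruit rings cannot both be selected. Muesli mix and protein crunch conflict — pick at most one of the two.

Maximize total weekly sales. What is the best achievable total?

Ranking by ratio (weekly sales/cm): fruit rings 14.57, corn puffs 11.45, muesli mix 11.00.
Taking fruit rings + muesli mix: 77 cm used, 1004 in weekly sales.
Next best is choco pillows + fruit rings at 887 (71 cm) — short by 117.

1004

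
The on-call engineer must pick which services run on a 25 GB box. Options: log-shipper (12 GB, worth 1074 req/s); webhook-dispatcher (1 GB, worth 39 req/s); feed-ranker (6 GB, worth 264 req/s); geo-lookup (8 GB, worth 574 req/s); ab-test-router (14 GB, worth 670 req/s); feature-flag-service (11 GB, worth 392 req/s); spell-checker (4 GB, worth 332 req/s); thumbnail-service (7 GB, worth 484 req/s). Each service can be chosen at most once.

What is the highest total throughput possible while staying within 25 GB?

2019

Best packing: log-shipper + webhook-dispatcher + geo-lookup + spell-checker — 25 GB, 2019 total.
The closest alternative, log-shipper + geo-lookup + spell-checker, reaches only 1980.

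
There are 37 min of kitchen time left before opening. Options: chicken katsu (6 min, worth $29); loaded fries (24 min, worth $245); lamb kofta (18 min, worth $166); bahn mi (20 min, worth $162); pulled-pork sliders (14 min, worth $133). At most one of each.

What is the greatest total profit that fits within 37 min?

299

Density check — loaded fries 10.21, pulled-pork sliders 9.50, lamb kofta 9.22, bahn mi 8.10 are the best per min.
Greedy by ratio would take chicken katsu + loaded fries: 30 min used, total 274.
Dropping chicken katsu and loaded fries frees 30 min; slotting in lamb kofta + pulled-pork sliders (32 min) lifts the total to 299 at 32 min.
That's the maximum — no swap from here does better than 299.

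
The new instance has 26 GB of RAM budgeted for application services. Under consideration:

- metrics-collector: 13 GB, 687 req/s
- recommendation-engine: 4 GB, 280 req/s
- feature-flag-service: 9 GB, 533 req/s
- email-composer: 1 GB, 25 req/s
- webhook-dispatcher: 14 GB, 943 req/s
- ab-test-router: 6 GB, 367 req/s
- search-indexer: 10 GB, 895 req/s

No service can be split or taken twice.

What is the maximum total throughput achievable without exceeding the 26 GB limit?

Density check — search-indexer 89.50, recommendation-engine 70.00, webhook-dispatcher 67.36, ab-test-router 61.17 are the best per GB.
Greedy by ratio would take recommendation-engine + email-composer + ab-test-router + search-indexer: 21 GB used, total 1567.
Dropping recommendation-engine and ab-test-router frees 10 GB; slotting in webhook-dispatcher (14 GB) lifts the total to 1863 at 25 GB.

1863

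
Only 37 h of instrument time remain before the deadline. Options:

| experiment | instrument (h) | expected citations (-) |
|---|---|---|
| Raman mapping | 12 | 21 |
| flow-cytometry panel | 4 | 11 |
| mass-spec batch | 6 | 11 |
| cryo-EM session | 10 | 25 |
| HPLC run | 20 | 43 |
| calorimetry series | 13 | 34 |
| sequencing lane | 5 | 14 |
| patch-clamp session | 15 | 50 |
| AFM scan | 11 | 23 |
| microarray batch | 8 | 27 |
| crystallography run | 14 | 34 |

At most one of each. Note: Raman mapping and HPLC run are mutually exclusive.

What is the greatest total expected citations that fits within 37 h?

113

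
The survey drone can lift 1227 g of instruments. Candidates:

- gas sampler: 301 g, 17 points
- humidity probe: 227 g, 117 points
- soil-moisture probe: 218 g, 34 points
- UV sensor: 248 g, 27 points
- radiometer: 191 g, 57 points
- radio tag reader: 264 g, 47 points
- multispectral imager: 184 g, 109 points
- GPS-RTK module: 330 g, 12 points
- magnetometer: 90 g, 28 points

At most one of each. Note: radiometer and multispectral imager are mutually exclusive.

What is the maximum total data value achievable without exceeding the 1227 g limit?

Best packing: humidity probe + soil-moisture probe + radio tag reader + multispectral imager + magnetometer — 983 g, 335 total.

335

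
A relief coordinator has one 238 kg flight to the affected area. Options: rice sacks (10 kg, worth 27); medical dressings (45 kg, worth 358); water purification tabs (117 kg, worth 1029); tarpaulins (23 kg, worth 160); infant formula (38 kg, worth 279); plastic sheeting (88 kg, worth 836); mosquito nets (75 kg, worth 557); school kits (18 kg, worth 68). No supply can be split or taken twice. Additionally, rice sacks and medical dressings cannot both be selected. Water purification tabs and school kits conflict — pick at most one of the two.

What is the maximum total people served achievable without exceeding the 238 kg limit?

By people served per kg: plastic sheeting 9.50, water purification tabs 8.79, medical dressings 7.96, mosquito nets 7.43 lead.
Best packing: rice sacks + water purification tabs + tarpaulins + plastic sheeting — 238 kg, 2052 total.
An exhaustive check of the 256 subsets confirms 2052.

2052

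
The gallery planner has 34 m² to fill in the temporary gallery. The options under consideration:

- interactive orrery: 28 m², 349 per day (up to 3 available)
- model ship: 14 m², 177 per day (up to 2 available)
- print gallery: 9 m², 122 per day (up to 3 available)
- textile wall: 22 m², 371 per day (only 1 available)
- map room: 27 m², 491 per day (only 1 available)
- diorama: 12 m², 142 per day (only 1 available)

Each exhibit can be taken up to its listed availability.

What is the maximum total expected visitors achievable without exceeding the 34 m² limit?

Density check — map room 18.19, textile wall 16.86, print gallery 13.56 are the best per m².
The ratio heuristic lands on map room (491) but leaves 7 m² idle.
Replace map room with textile wall + diorama: the trade gains 22 net, giving 513 at 34 m².

513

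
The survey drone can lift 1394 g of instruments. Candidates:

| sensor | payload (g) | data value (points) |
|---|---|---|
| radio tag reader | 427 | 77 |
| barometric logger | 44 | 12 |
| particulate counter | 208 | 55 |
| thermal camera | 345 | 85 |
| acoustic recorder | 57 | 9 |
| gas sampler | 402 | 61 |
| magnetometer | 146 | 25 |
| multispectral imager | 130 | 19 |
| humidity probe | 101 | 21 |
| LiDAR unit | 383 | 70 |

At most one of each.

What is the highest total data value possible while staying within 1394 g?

287

Ranking by ratio (data value/g): barometric logger 0.27, particulate counter 0.26, thermal camera 0.25, humidity probe 0.21.
Filling by ratio: barometric logger + particulate counter + thermal camera + acoustic recorder + magnetometer + humidity probe + LiDAR unit for 277, with 110 g left unused.
But radio tag reader + particulate counter + thermal camera + LiDAR unit fits in 1363 g and reaches 287.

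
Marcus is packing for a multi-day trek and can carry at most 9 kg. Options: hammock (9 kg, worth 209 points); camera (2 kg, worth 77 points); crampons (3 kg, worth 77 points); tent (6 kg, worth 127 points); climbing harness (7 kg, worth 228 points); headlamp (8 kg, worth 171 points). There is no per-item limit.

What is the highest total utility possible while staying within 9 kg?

308

By utility per kg: camera 38.50, climbing harness 32.57, crampons 25.67 lead.
4×camera uses 8 of the 9 kg and totals 308.
Every other selection either busts 9 kg or fails to beat 308.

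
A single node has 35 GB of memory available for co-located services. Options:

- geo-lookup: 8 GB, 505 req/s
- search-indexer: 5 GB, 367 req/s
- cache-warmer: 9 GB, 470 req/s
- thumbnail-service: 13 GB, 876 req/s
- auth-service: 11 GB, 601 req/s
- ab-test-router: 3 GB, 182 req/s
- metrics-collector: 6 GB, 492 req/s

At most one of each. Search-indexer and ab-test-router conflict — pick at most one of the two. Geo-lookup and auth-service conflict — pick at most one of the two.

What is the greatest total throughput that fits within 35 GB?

2336

Ranking by ratio (throughput/GB): metrics-collector 82.00, search-indexer 73.40, thumbnail-service 67.38, geo-lookup 63.12.
Search-indexer + thumbnail-service + auth-service + metrics-collector uses 35 of the 35 GB and totals 2336.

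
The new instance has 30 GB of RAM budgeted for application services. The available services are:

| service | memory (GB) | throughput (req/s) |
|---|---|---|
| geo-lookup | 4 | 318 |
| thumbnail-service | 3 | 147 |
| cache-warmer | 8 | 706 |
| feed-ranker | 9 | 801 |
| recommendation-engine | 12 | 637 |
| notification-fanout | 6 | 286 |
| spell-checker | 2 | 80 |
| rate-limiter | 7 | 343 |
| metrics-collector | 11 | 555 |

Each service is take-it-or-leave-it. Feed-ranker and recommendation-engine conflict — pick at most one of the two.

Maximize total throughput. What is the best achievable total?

Geo-lookup + thumbnail-service + cache-warmer + feed-ranker + notification-fanout uses 30 of the 30 GB and totals 2258.
The closest alternative, geo-lookup + cache-warmer + feed-ranker + spell-checker + rate-limiter, reaches only 2248.

2258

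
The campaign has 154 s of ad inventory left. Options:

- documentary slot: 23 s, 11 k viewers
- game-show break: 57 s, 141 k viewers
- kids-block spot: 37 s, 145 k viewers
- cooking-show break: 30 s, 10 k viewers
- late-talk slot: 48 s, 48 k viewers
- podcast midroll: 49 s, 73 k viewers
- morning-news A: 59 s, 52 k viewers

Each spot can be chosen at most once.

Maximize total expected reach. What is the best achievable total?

359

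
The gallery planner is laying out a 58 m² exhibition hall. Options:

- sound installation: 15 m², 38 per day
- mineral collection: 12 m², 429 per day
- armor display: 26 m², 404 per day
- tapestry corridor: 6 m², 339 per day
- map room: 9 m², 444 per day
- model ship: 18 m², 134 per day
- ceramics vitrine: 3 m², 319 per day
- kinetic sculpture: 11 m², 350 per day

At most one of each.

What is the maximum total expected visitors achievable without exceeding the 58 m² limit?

Density check — ceramics vitrine 106.33, tapestry corridor 56.50, map room 49.33 are the best per m².
The ratio heuristic lands on sound installation + mineral collection + tapestry corridor + map room + ceramics vitrine + kinetic sculpture (1919) but leaves 2 m² idle.
Replace sound installation and kinetic sculpture with armor display: the trade gains 16 net, giving 1935 at 56 m².
Next best is sound installation + mineral collection + tapestry corridor + map room + ceramics vitrine + kinetic sculpture at 1919 (56 m²) — short by 16.

1935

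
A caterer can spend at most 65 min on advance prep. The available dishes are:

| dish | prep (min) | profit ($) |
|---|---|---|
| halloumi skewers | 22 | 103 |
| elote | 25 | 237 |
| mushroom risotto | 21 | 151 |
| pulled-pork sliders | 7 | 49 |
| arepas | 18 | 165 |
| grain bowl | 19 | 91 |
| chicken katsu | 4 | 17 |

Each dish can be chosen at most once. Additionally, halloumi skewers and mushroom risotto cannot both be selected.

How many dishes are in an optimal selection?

3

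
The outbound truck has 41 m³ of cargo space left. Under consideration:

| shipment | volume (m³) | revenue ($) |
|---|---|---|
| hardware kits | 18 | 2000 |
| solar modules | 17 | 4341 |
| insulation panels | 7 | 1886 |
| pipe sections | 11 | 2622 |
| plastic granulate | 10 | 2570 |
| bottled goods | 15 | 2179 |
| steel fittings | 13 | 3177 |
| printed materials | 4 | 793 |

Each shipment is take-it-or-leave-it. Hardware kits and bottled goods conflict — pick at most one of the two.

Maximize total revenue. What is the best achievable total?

10255

Ranking by ratio (revenue/m³): insulation panels 269.43, plastic granulate 257.00, solar modules 255.35.
The ratio heuristic lands on solar modules + insulation panels + plastic granulate + printed materials (9590) but leaves 3 m³ idle.
Replace solar modules and printed materials with pipe sections + steel fittings: the trade gains 665 net, giving 10255 at 41 m³.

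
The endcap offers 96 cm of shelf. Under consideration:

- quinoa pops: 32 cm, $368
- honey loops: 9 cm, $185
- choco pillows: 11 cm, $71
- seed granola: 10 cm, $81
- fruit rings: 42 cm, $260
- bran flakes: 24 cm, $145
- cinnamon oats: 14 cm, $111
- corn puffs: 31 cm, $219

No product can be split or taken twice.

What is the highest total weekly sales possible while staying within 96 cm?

Quinoa pops + honey loops + seed granola + cinnamon oats + corn puffs uses 96 of the 96 cm and totals 964.
Next best is quinoa pops + honey loops + choco pillows + seed granola + corn puffs at 924 (93 cm) — short by 40.

964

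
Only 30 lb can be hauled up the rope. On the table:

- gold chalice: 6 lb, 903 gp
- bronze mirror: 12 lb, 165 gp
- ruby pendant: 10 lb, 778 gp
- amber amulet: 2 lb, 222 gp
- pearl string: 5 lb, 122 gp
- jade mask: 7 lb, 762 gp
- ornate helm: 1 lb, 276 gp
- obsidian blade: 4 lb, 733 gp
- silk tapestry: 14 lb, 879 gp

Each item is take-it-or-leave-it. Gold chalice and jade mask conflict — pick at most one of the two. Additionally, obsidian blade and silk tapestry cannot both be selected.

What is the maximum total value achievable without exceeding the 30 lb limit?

3034

Density check — ornate helm 276.00, obsidian blade 183.25, gold chalice 150.50 are the best per lb.
Best packing: gold chalice + ruby pendant + amber amulet + pearl string + ornate helm + obsidian blade — 28 lb, 3034 total.
The closest alternative, gold chalice + ruby pendant + amber amulet + ornate helm + obsidian blade, reaches only 2912.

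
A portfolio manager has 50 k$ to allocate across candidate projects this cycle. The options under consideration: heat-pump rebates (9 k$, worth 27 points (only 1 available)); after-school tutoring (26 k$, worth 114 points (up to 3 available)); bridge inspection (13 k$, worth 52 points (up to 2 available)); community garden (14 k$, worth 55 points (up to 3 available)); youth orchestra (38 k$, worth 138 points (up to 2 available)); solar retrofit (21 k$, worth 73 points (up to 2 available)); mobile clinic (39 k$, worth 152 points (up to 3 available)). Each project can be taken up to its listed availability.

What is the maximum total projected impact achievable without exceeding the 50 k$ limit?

196

Taking the top-ratio projects first gives heat-pump rebates + after-school tutoring + bridge inspection for 193 (48 k$).
Dropping bridge inspection frees 13 k$; slotting in community garden (14 k$) lifts the total to 196 at 49 k$.
No other feasible combination exceeds 196.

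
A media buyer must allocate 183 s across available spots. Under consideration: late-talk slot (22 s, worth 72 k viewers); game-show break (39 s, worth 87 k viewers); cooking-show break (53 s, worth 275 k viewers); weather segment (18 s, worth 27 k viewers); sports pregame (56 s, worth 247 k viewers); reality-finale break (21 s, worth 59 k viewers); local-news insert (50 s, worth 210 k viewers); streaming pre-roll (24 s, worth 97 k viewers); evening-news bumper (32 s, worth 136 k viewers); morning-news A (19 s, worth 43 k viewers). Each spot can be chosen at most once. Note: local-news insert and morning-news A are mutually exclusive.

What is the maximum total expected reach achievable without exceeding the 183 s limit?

A density-first pass picks cooking-show break + weather segment + sports pregame + streaming pre-roll + evening-news bumper — 782 at 183 s.
Dropping weather segment and evening-news bumper frees 50 s; slotting in local-news insert (50 s) lifts the total to 829 at 183 s.
The closest alternative, late-talk slot + cooking-show break + sports pregame + local-news insert, reaches only 804.

829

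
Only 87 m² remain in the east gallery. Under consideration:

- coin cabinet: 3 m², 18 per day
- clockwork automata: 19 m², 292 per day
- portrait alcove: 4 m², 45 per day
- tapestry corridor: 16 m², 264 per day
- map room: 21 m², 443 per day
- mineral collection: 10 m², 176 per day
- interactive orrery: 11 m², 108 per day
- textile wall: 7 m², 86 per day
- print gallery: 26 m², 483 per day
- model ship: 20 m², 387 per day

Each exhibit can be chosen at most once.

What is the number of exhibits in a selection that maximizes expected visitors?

Best achievable expected visitors is 1622.
portrait alcove + tapestry corridor + map room + print gallery + model ship hits 1622 at 87 m².
All optima have 5 exhibits.

5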